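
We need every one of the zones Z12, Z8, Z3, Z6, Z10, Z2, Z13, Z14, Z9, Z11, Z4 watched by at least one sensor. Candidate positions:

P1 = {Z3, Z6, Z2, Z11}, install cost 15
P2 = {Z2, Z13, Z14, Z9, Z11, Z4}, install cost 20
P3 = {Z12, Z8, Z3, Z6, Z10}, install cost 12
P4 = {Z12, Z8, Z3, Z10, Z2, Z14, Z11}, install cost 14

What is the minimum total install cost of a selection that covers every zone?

P2, P3 cover every zone at install cost 20 + 12 = 32.
Any cover uses at least 2 sensor positions; among all covering selections none totals below 32.

32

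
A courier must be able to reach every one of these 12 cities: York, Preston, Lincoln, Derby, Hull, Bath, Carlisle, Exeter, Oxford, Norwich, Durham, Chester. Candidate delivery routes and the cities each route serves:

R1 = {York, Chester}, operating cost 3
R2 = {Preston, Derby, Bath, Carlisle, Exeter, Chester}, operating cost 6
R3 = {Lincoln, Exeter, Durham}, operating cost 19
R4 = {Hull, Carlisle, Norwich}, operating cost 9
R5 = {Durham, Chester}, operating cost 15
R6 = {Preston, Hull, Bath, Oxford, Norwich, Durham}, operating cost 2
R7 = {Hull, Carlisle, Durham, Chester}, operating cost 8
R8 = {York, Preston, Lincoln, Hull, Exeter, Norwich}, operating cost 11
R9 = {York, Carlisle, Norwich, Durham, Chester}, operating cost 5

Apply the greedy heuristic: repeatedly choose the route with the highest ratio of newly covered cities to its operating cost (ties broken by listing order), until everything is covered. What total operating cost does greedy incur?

22

Pick 1: R6 adds 6 new (Preston, Hull, Bath, Oxford, Norwich, Durham) at operating cost 2 (ratio 6/2).
Pick 2: R1 adds 2 new (York, Chester) at operating cost 3 (ratio 2/3).
Pick 3: R2 adds 3 new (Derby, Carlisle, Exeter) at operating cost 6 (ratio 3/6).
Pick 4: R8 adds 1 new (Lincoln) at operating cost 11 (ratio 1/11).
Greedy total operating cost: 2 + 3 + 6 + 11 = 22. (The true optimum is 19, so greedy overshoots here.)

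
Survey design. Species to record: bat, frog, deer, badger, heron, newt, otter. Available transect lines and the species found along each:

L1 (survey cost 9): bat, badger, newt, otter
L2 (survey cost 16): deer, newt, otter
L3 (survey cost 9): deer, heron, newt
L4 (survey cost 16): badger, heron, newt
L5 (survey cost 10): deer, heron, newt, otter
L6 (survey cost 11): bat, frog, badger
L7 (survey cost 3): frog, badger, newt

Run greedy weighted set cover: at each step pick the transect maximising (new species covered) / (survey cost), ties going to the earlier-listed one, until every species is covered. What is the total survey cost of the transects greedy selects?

Pick 1: L7 adds 3 new (frog, badger, newt) at survey cost 3 (ratio 3/3).
Pick 2: L5 adds 3 new (deer, heron, otter) at survey cost 10 (ratio 3/10).
Pick 3: L1 adds 1 new (bat) at survey cost 9 (ratio 1/9).
Greedy total survey cost: 3 + 10 + 9 = 22. (The true optimum is 21, so greedy overshoots here.)

22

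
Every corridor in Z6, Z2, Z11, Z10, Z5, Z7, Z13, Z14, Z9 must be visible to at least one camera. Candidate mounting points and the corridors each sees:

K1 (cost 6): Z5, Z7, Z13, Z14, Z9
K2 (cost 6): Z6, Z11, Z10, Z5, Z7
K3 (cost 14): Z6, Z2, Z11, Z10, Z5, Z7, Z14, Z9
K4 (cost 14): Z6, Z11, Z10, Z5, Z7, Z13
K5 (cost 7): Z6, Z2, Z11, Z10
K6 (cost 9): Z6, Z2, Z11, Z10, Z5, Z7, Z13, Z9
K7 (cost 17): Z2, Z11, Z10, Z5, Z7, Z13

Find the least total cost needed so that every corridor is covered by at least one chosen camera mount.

13

K1, K5 cover every corridor at cost 6 + 7 = 13.
Any cover uses at least 2 camera mounts; among all covering selections none totals below 13.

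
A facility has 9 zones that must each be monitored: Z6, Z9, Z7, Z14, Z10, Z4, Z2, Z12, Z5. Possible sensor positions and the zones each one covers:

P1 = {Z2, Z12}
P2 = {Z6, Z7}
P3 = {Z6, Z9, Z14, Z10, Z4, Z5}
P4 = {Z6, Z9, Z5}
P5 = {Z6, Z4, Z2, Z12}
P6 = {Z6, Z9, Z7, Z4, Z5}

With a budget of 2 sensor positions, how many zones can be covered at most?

8

Choosing P1, P3 covers {Z6, Z9, Z14, Z10, Z4, Z2, Z12, Z5} — 8 zones.
No choice of 2 sensor positions does better; here Z7 is left uncovered.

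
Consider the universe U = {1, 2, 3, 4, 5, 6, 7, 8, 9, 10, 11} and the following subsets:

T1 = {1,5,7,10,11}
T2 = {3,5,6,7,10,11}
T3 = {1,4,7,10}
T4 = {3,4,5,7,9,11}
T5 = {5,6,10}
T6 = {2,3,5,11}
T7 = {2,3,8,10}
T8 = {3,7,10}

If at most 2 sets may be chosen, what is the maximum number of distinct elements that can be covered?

Choosing T4, T7 covers {2, 3, 4, 5, 7, 8, 9, 10, 11} — 9 elements.
No choice of 2 sets does better; here 1, 6 are left uncovered.

9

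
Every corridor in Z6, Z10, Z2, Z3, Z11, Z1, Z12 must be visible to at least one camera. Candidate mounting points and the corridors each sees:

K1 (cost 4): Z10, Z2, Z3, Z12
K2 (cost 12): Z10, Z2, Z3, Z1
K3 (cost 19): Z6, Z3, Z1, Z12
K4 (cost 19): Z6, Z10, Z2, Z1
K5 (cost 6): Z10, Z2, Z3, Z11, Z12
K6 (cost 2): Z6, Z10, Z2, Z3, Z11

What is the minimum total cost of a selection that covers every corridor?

18

K1, K2, K6 cover every corridor at cost 4 + 12 + 2 = 18.
Any cover uses at least 2 camera mounts; among all covering selections none totals below 18.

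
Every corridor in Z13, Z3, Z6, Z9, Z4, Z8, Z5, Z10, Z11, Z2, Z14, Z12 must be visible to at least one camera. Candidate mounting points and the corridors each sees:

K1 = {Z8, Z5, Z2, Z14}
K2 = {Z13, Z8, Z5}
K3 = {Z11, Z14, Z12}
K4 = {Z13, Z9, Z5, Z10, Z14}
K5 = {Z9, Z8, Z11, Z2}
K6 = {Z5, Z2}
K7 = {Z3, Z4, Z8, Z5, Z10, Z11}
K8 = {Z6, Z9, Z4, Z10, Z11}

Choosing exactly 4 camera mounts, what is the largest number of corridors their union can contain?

Choosing K1, K2, K3, K8 covers {Z13, Z6, Z9, Z4, Z8, Z5, Z10, Z11, Z2, Z14, Z12} — 11 corridors.
No choice of 4 camera mounts does better; here Z3 is left uncovered.

11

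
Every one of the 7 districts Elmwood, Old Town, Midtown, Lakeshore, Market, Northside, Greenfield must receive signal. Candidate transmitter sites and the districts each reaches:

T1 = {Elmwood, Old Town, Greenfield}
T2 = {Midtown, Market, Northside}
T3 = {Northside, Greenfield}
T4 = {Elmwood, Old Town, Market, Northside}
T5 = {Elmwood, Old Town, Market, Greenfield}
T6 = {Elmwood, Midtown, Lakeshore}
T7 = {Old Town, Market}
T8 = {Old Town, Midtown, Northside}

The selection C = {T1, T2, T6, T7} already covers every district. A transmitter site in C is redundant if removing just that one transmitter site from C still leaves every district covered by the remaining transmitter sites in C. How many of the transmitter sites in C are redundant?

1

Drop T1: Greenfield uncovered — not redundant.
Drop T2: Northside uncovered — not redundant.
Drop T6: Lakeshore uncovered — not redundant.
Drop T7: the rest still cover every district — redundant.
1 redundant: T7.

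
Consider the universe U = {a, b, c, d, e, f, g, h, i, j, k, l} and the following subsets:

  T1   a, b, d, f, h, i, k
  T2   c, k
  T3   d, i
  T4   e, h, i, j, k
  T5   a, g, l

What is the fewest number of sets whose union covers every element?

4

T1, T2, T4, T5 together cover {a, b, c, d, e, f, g, h, i, j, k, l} — every element.
No 3 of the 5 sets cover everything (all 10 triples fall short), so 4 is minimum.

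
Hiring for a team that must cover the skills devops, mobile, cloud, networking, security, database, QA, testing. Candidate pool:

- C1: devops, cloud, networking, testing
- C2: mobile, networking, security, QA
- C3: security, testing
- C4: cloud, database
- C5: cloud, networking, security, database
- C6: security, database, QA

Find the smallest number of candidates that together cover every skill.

3

C1, C2, C4 together cover {devops, mobile, cloud, networking, security, database, QA, testing} — every skill.
No 2 of the 6 candidates cover everything (all 15 pairs fall short), so 3 is minimum.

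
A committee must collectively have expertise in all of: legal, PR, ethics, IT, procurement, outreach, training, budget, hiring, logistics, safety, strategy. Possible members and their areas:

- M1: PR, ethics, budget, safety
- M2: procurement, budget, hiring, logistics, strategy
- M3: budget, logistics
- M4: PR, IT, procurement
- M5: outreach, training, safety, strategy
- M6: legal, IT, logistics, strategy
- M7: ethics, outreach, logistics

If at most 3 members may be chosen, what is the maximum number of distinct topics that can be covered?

Choosing M1, M2, M5 covers {PR, ethics, procurement, outreach, training, budget, hiring, logistics, safety, strategy} — 10 topics.
No choice of 3 members does better; here legal, IT are left uncovered.

10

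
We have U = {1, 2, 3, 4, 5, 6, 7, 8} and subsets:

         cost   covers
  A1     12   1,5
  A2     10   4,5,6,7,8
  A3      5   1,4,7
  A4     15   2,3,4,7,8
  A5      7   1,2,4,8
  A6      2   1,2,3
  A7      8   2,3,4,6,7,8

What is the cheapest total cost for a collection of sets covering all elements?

12

A2, A6 cover every element at cost 10 + 2 = 12.
Any cover uses at least 2 sets; among all covering selections none totals below 12.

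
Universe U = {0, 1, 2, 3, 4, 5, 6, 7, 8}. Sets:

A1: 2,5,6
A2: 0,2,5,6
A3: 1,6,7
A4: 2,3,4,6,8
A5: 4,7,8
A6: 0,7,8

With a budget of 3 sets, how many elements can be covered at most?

9

Choosing A2, A3, A4 covers {0, 1, 2, 3, 4, 5, 6, 7, 8} — 9 elements.
That is all 9 elements.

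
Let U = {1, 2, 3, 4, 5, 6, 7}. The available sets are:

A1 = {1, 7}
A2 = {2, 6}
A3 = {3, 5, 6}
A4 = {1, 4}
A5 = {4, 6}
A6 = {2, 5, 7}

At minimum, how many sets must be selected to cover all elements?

3

A3, A4, A6 together cover {1, 2, 3, 4, 5, 6, 7} — every element.
No 2 of the 6 sets cover everything (all 15 pairs fall short), so 3 is minimum.
Greedy (largest uncovered first) would take A3, A1, A2, A4 — 4 sets — but 3 suffice.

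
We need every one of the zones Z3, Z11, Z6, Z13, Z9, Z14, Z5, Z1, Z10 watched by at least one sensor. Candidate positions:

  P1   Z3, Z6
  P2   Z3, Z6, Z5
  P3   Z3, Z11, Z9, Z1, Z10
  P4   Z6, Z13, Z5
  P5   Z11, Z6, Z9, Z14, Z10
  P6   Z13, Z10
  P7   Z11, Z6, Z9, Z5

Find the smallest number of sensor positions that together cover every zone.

P3, P4, P5 together cover {Z3, Z11, Z6, Z13, Z9, Z14, Z5, Z1, Z10} — every zone.
No 2 of the 7 sensor positions cover everything (all 21 pairs fall short), so 3 is minimum.

3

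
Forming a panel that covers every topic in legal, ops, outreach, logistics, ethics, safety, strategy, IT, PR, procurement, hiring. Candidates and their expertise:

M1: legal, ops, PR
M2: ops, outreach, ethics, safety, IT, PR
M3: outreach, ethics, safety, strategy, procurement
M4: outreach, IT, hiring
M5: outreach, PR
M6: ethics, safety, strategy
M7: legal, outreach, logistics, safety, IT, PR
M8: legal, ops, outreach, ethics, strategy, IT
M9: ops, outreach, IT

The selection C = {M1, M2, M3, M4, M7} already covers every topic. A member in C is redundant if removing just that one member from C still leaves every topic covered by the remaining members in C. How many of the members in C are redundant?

2

Drop M1: the rest still cover every topic — redundant.
Drop M2: the rest still cover every topic — redundant.
Drop M3: strategy, procurement uncovered — not redundant.
Drop M4: hiring uncovered — not redundant.
Drop M7: logistics uncovered — not redundant.
2 redundant: M1, M2.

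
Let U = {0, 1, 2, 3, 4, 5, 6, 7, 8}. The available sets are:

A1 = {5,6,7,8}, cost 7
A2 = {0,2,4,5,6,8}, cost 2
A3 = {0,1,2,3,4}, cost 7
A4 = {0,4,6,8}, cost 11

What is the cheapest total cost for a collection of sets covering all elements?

A1, A3 cover every element at cost 7 + 7 = 14.
Any cover uses at least 2 sets; among all covering selections none totals below 14.
Greedy by coverage-per-cost would pick A2, A3, A1 for 16 — worse than the optimum 14.

14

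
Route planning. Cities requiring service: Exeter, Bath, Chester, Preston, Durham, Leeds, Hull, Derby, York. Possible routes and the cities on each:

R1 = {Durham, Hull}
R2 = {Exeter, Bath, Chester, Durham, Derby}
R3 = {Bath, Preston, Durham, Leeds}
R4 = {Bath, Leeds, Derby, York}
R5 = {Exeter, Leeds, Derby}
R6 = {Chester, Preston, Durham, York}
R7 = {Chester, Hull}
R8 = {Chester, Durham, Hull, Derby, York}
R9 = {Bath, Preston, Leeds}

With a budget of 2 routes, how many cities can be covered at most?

8

Choosing R3, R8 covers {Bath, Chester, Preston, Durham, Leeds, Hull, Derby, York} — 8 cities.
No choice of 2 routes does better; here Exeter is left uncovered.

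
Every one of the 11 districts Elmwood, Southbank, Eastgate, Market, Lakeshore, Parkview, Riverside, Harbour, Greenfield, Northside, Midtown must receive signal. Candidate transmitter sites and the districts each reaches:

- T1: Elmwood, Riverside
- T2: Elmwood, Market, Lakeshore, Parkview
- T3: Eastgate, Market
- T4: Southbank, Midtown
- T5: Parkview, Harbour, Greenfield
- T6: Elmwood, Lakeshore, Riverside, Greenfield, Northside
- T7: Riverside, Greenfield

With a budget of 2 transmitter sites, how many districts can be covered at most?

Choosing T2, T6 covers {Elmwood, Market, Lakeshore, Parkview, Riverside, Greenfield, Northside} — 7 districts.
No choice of 2 transmitter sites does better; here Southbank, Eastgate, Harbour, Midtown are left uncovered.

7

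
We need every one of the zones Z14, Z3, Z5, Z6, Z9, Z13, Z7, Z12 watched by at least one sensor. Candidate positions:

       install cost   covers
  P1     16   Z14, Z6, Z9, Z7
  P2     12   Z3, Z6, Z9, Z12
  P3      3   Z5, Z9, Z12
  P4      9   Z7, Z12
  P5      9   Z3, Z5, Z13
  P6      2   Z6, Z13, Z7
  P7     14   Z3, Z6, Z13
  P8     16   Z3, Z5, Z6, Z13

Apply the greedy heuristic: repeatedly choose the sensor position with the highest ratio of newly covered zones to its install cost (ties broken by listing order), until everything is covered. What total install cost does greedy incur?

30

Pick 1: P6 adds 3 new (Z6, Z13, Z7) at install cost 2 (ratio 3/2).
Pick 2: P3 adds 3 new (Z5, Z9, Z12) at install cost 3 (ratio 3/3).
Pick 3: P5 adds 1 new (Z3) at install cost 9 (ratio 1/9).
Pick 4: P1 adds 1 new (Z14) at install cost 16 (ratio 1/16).
Greedy total install cost: 2 + 3 + 9 + 16 = 30. (The true optimum is 28, so greedy overshoots here.)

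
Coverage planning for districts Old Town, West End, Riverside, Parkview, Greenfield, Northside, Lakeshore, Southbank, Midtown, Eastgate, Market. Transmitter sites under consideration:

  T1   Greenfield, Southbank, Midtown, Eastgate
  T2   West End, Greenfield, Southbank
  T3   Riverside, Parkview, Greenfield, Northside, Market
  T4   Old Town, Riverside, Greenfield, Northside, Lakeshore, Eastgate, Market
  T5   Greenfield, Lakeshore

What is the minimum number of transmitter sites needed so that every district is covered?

T1, T2, T3, T4 together cover {Old Town, West End, Riverside, Parkview, Greenfield, Northside, Lakeshore, Southbank, Midtown, Eastgate, Market} — every district.
No 3 of the 5 transmitter sites cover everything (all 10 triples fall short), so 4 is minimum.

4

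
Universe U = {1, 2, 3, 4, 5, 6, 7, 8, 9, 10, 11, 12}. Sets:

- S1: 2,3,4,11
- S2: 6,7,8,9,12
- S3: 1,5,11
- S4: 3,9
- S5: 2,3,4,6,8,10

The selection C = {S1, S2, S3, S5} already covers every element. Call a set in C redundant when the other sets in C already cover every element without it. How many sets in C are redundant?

1

Drop S1: the rest still cover every element — redundant.
Drop S2: 7, 9, 12 uncovered — not redundant.
Drop S3: 1, 5 uncovered — not redundant.
Drop S5: 10 uncovered — not redundant.
1 redundant: S1.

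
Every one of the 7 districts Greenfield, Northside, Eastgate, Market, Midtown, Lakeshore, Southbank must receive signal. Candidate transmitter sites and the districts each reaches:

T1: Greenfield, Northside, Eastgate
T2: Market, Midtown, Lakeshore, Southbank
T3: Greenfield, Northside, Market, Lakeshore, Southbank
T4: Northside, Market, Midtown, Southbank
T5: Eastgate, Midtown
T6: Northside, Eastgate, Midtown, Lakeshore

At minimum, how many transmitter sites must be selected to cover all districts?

T1, T2 together cover {Greenfield, Northside, Eastgate, Market, Midtown, Lakeshore, Southbank} — every district.
No single transmitter site contains all 7 districts, so 2 is optimal.

2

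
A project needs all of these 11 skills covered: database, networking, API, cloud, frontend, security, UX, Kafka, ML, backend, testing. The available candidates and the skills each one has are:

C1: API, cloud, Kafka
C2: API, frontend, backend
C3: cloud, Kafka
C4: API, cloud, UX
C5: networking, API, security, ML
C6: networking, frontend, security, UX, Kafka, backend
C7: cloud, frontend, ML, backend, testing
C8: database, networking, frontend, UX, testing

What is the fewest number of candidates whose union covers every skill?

4

C1, C2, C5, C8 together cover {database, networking, API, cloud, frontend, security, UX, Kafka, ML, backend, testing} — every skill.
No 3 of the 8 candidates cover everything (all 56 triples fall short), so 4 is minimum.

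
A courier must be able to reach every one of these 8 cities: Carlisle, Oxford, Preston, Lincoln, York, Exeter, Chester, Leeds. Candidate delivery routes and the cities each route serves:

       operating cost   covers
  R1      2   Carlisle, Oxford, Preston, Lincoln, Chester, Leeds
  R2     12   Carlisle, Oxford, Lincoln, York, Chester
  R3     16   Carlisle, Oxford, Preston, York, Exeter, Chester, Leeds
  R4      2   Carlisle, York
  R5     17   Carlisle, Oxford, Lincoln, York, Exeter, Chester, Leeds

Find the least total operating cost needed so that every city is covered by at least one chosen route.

R1, R3 cover every city at operating cost 2 + 16 = 18.
Any cover uses at least 2 routes; among all covering selections none totals below 18.
Greedy by coverage-per-operating cost would pick R1, R4, R3 for 20 — worse than the optimum 18.

18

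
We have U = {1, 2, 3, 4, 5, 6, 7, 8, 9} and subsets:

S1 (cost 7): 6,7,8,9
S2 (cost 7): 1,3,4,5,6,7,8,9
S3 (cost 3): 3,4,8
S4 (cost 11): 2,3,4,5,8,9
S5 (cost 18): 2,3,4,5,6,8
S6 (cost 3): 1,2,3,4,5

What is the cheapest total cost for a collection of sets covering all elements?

10

S1, S6 cover every element at cost 7 + 3 = 10.
Any cover uses at least 2 sets; among all covering selections none totals below 10.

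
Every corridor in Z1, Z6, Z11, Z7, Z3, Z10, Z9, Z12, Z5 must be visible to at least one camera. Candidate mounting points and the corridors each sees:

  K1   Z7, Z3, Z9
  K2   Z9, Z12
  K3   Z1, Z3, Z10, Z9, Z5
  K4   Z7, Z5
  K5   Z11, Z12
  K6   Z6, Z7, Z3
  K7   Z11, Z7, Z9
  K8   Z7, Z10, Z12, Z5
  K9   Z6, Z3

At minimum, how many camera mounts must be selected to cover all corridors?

3

K3, K5, K6 together cover {Z1, Z6, Z11, Z7, Z3, Z10, Z9, Z12, Z5} — every corridor.
No 2 of the 9 camera mounts cover everything (all 36 pairs fall short), so 3 is minimum.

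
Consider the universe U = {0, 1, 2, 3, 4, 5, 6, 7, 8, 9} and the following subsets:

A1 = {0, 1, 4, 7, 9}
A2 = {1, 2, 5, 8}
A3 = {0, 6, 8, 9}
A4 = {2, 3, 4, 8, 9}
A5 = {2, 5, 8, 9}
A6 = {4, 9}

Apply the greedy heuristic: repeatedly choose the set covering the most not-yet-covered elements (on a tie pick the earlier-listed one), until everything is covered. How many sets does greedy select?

4

Pick 1: A1 covers 5 new elements (0, 1, 4, 7, 9).
Pick 2: A2 covers 3 new elements (2, 5, 8).
Pick 3: A3 covers 1 new elements (6).
Pick 4: A4 covers 1 new elements (3).
Greedy uses 4 sets.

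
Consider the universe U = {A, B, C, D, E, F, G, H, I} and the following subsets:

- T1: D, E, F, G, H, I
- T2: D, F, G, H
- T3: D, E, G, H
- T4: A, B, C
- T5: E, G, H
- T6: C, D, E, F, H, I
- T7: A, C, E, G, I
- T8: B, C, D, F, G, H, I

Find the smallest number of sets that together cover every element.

T1, T4 together cover {A, B, C, D, E, F, G, H, I} — every element.
No single set contains all 9 elements, so 2 is optimal.

2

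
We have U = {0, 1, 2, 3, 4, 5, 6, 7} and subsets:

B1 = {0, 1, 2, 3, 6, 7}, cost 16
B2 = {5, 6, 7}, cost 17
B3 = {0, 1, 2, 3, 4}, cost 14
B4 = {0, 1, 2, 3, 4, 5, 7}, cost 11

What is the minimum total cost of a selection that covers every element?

B1, B4 cover every element at cost 16 + 11 = 27.
Any cover uses at least 2 sets; among all covering selections none totals below 27.

27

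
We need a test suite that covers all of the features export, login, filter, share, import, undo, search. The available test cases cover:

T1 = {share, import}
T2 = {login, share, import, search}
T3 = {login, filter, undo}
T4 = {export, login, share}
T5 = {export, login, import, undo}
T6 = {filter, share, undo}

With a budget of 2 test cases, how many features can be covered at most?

Choosing T2, T3 covers {login, filter, share, import, undo, search} — 6 features.
No choice of 2 test cases does better; here export is left uncovered.

6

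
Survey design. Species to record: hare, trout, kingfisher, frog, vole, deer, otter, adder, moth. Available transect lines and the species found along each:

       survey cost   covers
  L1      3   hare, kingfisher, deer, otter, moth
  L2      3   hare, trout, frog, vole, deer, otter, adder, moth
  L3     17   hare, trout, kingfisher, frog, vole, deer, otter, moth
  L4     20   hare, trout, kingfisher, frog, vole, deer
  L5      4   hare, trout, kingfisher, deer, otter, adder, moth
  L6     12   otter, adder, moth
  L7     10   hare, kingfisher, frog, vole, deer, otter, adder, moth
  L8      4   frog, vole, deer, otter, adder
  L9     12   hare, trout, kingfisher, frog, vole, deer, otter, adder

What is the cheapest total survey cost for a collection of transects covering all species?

L1, L2 cover every species at survey cost 3 + 3 = 6.
Any cover uses at least 2 transects; among all covering selections none totals below 6.

6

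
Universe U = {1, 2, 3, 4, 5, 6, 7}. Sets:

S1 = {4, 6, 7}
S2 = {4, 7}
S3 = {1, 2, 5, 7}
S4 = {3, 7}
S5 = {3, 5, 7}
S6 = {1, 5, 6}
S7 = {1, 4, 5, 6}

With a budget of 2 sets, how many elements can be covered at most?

Choosing S1, S3 covers {1, 2, 4, 5, 6, 7} — 6 elements.
No choice of 2 sets does better; here 3 is left uncovered.

6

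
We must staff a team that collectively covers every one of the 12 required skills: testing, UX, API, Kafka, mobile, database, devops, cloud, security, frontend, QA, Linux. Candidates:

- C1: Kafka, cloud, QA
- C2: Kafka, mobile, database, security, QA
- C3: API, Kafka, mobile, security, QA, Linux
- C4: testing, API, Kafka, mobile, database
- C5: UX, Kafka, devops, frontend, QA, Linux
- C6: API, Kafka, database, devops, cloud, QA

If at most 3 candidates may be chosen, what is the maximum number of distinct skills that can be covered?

11

Choosing C1, C4, C5 covers {testing, UX, API, Kafka, mobile, database, devops, cloud, frontend, QA, Linux} — 11 skills.
No choice of 3 candidates does better; here security is left uncovered.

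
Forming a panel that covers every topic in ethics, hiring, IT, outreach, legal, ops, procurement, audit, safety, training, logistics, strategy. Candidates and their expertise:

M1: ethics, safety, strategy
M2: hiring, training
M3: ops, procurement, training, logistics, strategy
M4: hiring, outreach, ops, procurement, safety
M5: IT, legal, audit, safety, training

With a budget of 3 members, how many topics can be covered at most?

11

Choosing M1, M4, M5 covers {ethics, hiring, IT, outreach, legal, ops, procurement, audit, safety, training, strategy} — 11 topics.
No choice of 3 members does better; here logistics is left uncovered.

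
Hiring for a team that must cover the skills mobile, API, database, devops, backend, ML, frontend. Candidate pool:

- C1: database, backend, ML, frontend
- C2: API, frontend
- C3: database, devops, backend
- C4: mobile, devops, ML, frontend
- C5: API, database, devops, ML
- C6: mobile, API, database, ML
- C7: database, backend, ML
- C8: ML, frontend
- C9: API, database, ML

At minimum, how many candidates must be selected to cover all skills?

3

C1, C2, C4 together cover {mobile, API, database, devops, backend, ML, frontend} — every skill.
No 2 of the 9 candidates cover everything (all 36 pairs fall short), so 3 is minimum.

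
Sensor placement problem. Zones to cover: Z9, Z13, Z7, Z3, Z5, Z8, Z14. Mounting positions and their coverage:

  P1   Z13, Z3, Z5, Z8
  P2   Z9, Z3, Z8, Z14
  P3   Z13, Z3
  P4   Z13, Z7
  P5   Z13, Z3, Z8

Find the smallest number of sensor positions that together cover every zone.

P1, P2, P4 together cover {Z9, Z13, Z7, Z3, Z5, Z8, Z14} — every zone.
No 2 of the 5 sensor positions cover everything (all 10 pairs fall short), so 3 is minimum.

3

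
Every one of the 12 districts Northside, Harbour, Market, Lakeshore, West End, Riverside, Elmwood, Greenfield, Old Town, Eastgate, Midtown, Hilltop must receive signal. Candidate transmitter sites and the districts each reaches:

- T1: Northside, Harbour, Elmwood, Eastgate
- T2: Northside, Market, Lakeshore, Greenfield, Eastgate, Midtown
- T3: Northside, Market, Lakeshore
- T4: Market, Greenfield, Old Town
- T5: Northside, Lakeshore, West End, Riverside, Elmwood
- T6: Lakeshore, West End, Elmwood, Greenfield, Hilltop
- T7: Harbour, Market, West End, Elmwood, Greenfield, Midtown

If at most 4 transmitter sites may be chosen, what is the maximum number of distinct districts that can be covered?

Choosing T1, T2, T4, T5 covers {Northside, Harbour, Market, Lakeshore, West End, Riverside, Elmwood, Greenfield, Old Town, Eastgate, Midtown} — 11 districts.
No choice of 4 transmitter sites does better; here Hilltop is left uncovered.

11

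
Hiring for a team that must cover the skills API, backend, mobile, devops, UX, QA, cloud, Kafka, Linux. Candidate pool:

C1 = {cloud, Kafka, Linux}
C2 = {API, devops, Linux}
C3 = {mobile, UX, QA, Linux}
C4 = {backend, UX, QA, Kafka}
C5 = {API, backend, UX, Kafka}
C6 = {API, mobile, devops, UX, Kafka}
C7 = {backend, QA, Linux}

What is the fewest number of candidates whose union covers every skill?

C1, C4, C6 together cover {API, backend, mobile, devops, UX, QA, cloud, Kafka, Linux} — every skill.
No 2 of the 7 candidates cover everything (all 21 pairs fall short), so 3 is minimum.

3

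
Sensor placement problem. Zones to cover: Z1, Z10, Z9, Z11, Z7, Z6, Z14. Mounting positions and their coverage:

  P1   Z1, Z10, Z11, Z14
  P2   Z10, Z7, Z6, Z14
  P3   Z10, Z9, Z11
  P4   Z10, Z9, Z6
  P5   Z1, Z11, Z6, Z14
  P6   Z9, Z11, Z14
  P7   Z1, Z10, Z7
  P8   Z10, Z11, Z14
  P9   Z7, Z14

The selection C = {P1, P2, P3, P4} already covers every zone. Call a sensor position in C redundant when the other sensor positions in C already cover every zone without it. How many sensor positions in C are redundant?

Drop P1: Z1 uncovered — not redundant.
Drop P2: Z7 uncovered — not redundant.
Drop P3: the rest still cover every zone — redundant.
Drop P4: the rest still cover every zone — redundant.
2 redundant: P3, P4.

2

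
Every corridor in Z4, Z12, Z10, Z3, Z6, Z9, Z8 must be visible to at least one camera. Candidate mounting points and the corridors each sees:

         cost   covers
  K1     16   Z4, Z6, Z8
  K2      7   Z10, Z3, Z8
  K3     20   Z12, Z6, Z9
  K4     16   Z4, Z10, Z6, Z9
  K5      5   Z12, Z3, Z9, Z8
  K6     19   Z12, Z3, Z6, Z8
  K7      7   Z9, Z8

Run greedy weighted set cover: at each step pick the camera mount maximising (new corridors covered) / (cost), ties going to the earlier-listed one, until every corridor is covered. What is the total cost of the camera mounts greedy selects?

21

Pick 1: K5 adds 4 new (Z12, Z3, Z9, Z8) at cost 5 (ratio 4/5).
Pick 2: K4 adds 3 new (Z4, Z10, Z6) at cost 16 (ratio 3/16).
Greedy total cost: 5 + 16 = 21.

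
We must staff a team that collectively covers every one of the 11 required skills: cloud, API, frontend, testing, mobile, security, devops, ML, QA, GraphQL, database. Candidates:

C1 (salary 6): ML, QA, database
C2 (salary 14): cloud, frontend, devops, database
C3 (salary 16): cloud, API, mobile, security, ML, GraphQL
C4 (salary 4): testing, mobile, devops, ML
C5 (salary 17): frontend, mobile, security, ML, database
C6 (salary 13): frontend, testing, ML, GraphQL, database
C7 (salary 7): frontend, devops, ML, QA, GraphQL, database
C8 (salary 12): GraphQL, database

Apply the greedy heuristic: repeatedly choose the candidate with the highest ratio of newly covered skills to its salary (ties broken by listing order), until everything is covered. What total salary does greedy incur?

27

Pick 1: C4 adds 4 new (testing, mobile, devops, ML) at salary 4 (ratio 4/4).
Pick 2: C7 adds 4 new (frontend, QA, GraphQL, database) at salary 7 (ratio 4/7).
Pick 3: C3 adds 3 new (cloud, API, security) at salary 16 (ratio 3/16).
Greedy total salary: 4 + 7 + 16 = 27.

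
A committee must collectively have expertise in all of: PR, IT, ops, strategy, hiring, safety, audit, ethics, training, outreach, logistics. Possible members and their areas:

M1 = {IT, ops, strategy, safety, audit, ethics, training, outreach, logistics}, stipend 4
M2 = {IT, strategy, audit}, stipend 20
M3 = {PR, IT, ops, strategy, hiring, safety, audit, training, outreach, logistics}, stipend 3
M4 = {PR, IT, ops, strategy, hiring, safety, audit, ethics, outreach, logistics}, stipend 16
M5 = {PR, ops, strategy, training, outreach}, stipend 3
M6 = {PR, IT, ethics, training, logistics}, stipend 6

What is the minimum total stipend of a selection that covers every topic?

M1, M3 cover every topic at stipend 4 + 3 = 7.
Any cover uses at least 2 members; among all covering selections none totals below 7.

7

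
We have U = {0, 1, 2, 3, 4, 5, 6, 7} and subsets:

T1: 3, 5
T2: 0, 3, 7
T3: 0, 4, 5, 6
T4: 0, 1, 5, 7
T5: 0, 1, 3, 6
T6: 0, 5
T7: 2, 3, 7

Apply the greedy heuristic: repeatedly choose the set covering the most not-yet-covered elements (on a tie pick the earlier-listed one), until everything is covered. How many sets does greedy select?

3

Pick 1: T3 covers 4 new elements (0, 4, 5, 6).
Pick 2: T7 covers 3 new elements (2, 3, 7).
Pick 3: T4 covers 1 new elements (1).
Greedy uses 3 sets.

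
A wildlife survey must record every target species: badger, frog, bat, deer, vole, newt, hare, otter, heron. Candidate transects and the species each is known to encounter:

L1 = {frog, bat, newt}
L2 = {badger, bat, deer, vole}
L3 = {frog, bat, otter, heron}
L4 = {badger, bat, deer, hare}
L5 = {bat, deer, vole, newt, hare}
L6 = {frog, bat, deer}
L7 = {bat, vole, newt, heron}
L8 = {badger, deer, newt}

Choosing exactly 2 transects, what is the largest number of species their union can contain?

Choosing L3, L5 covers {frog, bat, deer, vole, newt, hare, otter, heron} — 8 species.
No choice of 2 transects does better; here badger is left uncovered.

8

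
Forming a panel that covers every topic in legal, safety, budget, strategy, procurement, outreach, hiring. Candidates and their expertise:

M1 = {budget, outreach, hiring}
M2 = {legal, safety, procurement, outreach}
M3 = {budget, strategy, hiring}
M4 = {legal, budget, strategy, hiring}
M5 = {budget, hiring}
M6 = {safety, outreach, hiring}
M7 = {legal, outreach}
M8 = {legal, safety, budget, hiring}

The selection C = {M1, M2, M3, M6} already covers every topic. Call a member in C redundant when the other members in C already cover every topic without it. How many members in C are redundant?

2

Drop M1: the rest still cover every topic — redundant.
Drop M2: legal, procurement uncovered — not redundant.
Drop M3: strategy uncovered — not redundant.
Drop M6: the rest still cover every topic — redundant.
2 redundant: M1, M6.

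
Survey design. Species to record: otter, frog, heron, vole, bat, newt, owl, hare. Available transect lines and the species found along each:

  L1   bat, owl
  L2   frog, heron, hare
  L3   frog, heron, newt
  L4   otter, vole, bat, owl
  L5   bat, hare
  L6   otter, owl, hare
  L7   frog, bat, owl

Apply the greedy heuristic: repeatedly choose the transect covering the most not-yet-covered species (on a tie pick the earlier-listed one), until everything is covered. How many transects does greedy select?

Pick 1: L4 covers 4 new species (otter, vole, bat, owl).
Pick 2: L2 covers 3 new species (frog, heron, hare).
Pick 3: L3 covers 1 new species (newt).
Greedy uses 3 transects.

3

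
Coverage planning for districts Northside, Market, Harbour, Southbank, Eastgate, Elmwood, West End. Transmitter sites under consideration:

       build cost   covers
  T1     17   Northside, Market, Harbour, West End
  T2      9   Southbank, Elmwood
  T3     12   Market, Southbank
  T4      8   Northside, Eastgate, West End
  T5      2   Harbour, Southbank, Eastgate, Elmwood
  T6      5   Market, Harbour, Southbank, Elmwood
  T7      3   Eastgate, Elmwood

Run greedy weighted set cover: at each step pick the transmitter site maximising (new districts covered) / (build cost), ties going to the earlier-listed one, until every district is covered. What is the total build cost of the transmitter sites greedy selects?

Pick 1: T5 adds 4 new (Harbour, Southbank, Eastgate, Elmwood) at build cost 2 (ratio 4/2).
Pick 2: T4 adds 2 new (Northside, West End) at build cost 8 (ratio 2/8).
Pick 3: T6 adds 1 new (Market) at build cost 5 (ratio 1/5).
Greedy total build cost: 2 + 8 + 5 = 15. (The true optimum is 13, so greedy overshoots here.)

15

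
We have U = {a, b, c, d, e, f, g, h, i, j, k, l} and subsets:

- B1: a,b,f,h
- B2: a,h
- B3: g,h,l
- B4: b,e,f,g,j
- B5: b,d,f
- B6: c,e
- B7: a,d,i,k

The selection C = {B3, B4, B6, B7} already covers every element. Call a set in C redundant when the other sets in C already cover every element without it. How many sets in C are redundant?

0

Drop B3: h, l uncovered — not redundant.
Drop B4: b, f, j uncovered — not redundant.
Drop B6: c uncovered — not redundant.
Drop B7: a, d, i, k uncovered — not redundant.
None of the sets in C is redundant.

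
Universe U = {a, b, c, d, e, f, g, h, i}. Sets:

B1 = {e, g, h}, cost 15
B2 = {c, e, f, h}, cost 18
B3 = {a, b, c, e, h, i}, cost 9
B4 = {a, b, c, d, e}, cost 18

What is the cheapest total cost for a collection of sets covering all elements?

60

B1, B2, B3, B4 cover every element at cost 15 + 18 + 9 + 18 = 60.
Any cover uses at least 4 sets; among all covering selections none totals below 60.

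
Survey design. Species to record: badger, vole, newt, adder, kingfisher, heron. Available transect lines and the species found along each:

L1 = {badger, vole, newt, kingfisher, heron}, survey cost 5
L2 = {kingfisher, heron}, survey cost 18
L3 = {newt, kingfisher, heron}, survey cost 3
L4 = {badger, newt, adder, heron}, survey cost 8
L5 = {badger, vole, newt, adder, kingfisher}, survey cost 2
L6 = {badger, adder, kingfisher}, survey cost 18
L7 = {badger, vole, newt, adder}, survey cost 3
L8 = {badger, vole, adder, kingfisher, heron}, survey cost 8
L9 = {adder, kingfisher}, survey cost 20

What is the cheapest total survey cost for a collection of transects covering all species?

L3, L5 cover every species at survey cost 3 + 2 = 5.
Any cover uses at least 2 transects; among all covering selections none totals below 5.

5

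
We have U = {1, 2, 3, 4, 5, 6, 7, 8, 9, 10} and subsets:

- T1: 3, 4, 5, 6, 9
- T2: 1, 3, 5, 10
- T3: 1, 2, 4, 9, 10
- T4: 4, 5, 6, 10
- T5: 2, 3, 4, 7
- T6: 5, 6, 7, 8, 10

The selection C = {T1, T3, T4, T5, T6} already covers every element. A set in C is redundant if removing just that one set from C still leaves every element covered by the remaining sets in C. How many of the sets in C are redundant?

Drop T1: the rest still cover every element — redundant.
Drop T3: 1 uncovered — not redundant.
Drop T4: the rest still cover every element — redundant.
Drop T5: the rest still cover every element — redundant.
Drop T6: 8 uncovered — not redundant.
3 redundant: T1, T4, T5.

3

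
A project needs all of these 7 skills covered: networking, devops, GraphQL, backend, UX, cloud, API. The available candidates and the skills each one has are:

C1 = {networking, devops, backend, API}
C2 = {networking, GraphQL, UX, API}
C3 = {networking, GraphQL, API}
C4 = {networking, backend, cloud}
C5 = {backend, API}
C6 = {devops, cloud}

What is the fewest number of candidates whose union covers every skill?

3

C1, C2, C4 together cover {networking, devops, GraphQL, backend, UX, cloud, API} — every skill.
No 2 of the 6 candidates cover everything (all 15 pairs fall short), so 3 is minimum.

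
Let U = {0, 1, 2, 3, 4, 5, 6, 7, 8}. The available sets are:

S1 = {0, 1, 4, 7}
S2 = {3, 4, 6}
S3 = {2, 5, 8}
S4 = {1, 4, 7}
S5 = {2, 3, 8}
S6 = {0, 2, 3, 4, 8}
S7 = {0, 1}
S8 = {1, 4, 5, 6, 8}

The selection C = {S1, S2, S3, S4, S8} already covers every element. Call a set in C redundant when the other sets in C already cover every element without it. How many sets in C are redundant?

Drop S1: 0 uncovered — not redundant.
Drop S2: 3 uncovered — not redundant.
Drop S3: 2 uncovered — not redundant.
Drop S4: the rest still cover every element — redundant.
Drop S8: the rest still cover every element — redundant.
2 redundant: S4, S8.

2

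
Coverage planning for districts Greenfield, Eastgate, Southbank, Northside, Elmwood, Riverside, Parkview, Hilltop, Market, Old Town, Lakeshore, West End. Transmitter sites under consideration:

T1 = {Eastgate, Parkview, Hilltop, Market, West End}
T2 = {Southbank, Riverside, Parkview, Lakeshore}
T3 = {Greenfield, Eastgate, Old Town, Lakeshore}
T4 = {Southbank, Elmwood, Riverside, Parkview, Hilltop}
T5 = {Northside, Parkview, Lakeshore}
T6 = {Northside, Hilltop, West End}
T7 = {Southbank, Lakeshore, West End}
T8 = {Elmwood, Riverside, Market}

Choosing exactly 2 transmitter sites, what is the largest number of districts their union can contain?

9

Choosing T3, T4 covers {Greenfield, Eastgate, Southbank, Elmwood, Riverside, Parkview, Hilltop, Old Town, Lakeshore} — 9 districts.
No choice of 2 transmitter sites does better; here Northside, Market, West End are left uncovered.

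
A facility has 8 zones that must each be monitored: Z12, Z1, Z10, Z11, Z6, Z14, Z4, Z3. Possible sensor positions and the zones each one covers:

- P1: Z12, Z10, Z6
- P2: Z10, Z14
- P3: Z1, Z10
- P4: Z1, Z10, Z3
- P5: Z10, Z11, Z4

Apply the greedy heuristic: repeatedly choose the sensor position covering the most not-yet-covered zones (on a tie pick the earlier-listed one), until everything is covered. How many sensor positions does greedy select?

4

Pick 1: P1 covers 3 new zones (Z12, Z10, Z6).
Pick 2: P4 covers 2 new zones (Z1, Z3).
Pick 3: P5 covers 2 new zones (Z11, Z4).
Pick 4: P2 covers 1 new zones (Z14).
Greedy uses 4 sensor positions.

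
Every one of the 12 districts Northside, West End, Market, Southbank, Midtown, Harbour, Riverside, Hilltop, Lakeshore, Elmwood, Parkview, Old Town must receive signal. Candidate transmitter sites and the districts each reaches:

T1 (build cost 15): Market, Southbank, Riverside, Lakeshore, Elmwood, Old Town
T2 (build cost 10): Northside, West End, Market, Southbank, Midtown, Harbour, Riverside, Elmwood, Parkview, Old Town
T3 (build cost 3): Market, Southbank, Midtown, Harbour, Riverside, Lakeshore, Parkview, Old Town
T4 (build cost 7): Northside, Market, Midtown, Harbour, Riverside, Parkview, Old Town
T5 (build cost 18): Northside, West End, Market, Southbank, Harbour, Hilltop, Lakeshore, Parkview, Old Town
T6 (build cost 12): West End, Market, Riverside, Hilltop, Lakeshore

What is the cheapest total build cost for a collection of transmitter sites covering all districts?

22

T2, T6 cover every district at build cost 10 + 12 = 22.
Any cover uses at least 2 transmitter sites; among all covering selections none totals below 22.
Greedy by coverage-per-build cost would pick T3, T2, T6 for 25 — worse than the optimum 22.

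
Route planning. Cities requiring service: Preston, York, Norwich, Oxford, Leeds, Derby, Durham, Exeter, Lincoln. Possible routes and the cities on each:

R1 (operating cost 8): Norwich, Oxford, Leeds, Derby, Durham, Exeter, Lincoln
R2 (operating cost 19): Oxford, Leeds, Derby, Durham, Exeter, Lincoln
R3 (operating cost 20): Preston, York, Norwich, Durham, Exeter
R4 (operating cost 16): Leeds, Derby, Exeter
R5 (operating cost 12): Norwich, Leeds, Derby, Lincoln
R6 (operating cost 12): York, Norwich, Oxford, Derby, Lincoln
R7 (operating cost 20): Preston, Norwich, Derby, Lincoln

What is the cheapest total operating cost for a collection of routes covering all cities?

28

R1, R3 cover every city at operating cost 8 + 20 = 28.
Any cover uses at least 2 routes; among all covering selections none totals below 28.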